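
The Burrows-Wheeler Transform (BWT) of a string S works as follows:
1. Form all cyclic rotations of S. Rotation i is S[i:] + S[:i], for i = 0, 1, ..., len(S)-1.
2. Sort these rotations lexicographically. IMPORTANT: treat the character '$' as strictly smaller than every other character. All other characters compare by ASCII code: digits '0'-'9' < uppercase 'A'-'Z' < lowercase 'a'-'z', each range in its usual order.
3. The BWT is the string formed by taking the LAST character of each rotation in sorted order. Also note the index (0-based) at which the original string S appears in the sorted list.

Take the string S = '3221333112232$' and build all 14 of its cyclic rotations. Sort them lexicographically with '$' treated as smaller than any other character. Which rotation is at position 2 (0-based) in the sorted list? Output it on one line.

All 14 rotations (rotation i = S[i:]+S[:i]):
  rot[0] = 3221333112232$
  rot[1] = 221333112232$3
  rot[2] = 21333112232$32
  rot[3] = 1333112232$322
  rot[4] = 333112232$3221
  rot[5] = 33112232$32213
  rot[6] = 3112232$322133
  rot[7] = 112232$3221333
  rot[8] = 12232$32213331
  rot[9] = 2232$322133311
  rot[10] = 232$3221333112
  rot[11] = 32$32213331122
  rot[12] = 2$322133311223
  rot[13] = $3221333112232
Sorted (with $ < everything):
  sorted[0] = $3221333112232
  sorted[1] = 112232$3221333
  sorted[2] = 12232$32213331
  sorted[3] = 1333112232$322
  sorted[4] = 2$322133311223
  sorted[5] = 21333112232$32
  sorted[6] = 221333112232$3
  sorted[7] = 2232$322133311
  sorted[8] = 232$3221333112
  sorted[9] = 3112232$322133
  sorted[10] = 32$32213331122
  sorted[11] = 3221333112232$
  sorted[12] = 33112232$32213
  sorted[13] = 333112232$3221
sorted[2] = 12232$32213331

Answer: 12232$32213331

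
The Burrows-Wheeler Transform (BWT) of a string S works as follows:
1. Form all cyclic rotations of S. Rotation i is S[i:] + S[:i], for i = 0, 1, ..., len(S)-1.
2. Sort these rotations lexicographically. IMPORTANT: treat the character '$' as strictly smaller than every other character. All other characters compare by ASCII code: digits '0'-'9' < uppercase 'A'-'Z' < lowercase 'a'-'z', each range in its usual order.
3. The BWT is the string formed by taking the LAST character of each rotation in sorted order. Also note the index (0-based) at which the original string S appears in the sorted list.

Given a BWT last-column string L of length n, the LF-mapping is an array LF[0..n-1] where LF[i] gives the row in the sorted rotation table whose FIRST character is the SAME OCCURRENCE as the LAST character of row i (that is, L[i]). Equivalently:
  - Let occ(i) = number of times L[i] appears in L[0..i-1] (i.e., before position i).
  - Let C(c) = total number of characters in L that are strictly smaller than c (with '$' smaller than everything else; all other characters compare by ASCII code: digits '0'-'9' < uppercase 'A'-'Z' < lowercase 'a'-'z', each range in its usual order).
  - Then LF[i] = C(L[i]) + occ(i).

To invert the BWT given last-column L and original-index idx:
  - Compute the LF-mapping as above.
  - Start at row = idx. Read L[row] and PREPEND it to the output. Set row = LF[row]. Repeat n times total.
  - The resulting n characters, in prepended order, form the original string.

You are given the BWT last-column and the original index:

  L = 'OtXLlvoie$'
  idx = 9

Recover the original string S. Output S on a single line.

LF mapping: 2 8 3 1 6 9 7 5 4 0
Walk LF starting at row 9, prepending L[row]:
  step 1: row=9, L[9]='$', prepend. Next row=LF[9]=0
  step 2: row=0, L[0]='O', prepend. Next row=LF[0]=2
  step 3: row=2, L[2]='X', prepend. Next row=LF[2]=3
  step 4: row=3, L[3]='L', prepend. Next row=LF[3]=1
  step 5: row=1, L[1]='t', prepend. Next row=LF[1]=8
  step 6: row=8, L[8]='e', prepend. Next row=LF[8]=4
  step 7: row=4, L[4]='l', prepend. Next row=LF[4]=6
  step 8: row=6, L[6]='o', prepend. Next row=LF[6]=7
  step 9: row=7, L[7]='i', prepend. Next row=LF[7]=5
  step 10: row=5, L[5]='v', prepend. Next row=LF[5]=9
Reversed output: violetLXO$

Answer: violetLXO$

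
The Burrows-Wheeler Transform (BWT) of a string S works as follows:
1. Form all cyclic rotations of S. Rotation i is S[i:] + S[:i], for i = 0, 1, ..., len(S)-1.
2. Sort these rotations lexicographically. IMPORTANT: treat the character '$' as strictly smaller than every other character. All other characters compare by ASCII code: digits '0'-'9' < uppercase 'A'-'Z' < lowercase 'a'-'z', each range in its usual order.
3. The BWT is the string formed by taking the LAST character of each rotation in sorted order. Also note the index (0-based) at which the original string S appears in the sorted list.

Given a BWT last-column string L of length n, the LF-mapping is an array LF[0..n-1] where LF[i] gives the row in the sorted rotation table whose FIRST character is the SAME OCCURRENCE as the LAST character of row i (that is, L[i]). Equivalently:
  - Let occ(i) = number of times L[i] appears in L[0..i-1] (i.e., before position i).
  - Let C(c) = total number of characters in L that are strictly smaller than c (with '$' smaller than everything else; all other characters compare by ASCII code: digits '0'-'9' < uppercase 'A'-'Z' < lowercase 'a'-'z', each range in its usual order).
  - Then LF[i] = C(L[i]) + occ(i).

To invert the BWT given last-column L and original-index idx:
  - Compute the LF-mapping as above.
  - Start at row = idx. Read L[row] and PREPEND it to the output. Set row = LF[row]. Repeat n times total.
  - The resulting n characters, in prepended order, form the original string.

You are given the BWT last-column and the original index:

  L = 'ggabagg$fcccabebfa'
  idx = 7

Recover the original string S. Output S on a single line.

Answer: bgaaagbfgbafccceg$

Derivation:
LF mapping: 14 15 1 5 2 16 17 0 12 8 9 10 3 6 11 7 13 4
Walk LF starting at row 7, prepending L[row]:
  step 1: row=7, L[7]='$', prepend. Next row=LF[7]=0
  step 2: row=0, L[0]='g', prepend. Next row=LF[0]=14
  step 3: row=14, L[14]='e', prepend. Next row=LF[14]=11
  step 4: row=11, L[11]='c', prepend. Next row=LF[11]=10
  step 5: row=10, L[10]='c', prepend. Next row=LF[10]=9
  step 6: row=9, L[9]='c', prepend. Next row=LF[9]=8
  step 7: row=8, L[8]='f', prepend. Next row=LF[8]=12
  step 8: row=12, L[12]='a', prepend. Next row=LF[12]=3
  step 9: row=3, L[3]='b', prepend. Next row=LF[3]=5
  step 10: row=5, L[5]='g', prepend. Next row=LF[5]=16
  step 11: row=16, L[16]='f', prepend. Next row=LF[16]=13
  step 12: row=13, L[13]='b', prepend. Next row=LF[13]=6
  step 13: row=6, L[6]='g', prepend. Next row=LF[6]=17
  step 14: row=17, L[17]='a', prepend. Next row=LF[17]=4
  step 15: row=4, L[4]='a', prepend. Next row=LF[4]=2
  step 16: row=2, L[2]='a', prepend. Next row=LF[2]=1
  step 17: row=1, L[1]='g', prepend. Next row=LF[1]=15
  step 18: row=15, L[15]='b', prepend. Next row=LF[15]=7
Reversed output: bgaaagbfgbafccceg$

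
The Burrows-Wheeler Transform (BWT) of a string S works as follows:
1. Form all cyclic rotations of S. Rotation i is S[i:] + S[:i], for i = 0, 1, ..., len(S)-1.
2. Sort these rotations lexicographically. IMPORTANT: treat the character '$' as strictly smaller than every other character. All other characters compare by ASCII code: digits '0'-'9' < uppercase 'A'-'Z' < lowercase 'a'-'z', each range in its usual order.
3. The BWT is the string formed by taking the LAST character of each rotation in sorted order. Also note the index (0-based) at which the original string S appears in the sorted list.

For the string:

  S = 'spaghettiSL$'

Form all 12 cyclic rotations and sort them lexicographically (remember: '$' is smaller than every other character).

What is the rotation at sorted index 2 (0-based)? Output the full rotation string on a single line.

All 12 rotations (rotation i = S[i:]+S[:i]):
  rot[0] = spaghettiSL$
  rot[1] = paghettiSL$s
  rot[2] = aghettiSL$sp
  rot[3] = ghettiSL$spa
  rot[4] = hettiSL$spag
  rot[5] = ettiSL$spagh
  rot[6] = ttiSL$spaghe
  rot[7] = tiSL$spaghet
  rot[8] = iSL$spaghett
  rot[9] = SL$spaghetti
  rot[10] = L$spaghettiS
  rot[11] = $spaghettiSL
Sorted (with $ < everything):
  sorted[0] = $spaghettiSL
  sorted[1] = L$spaghettiS
  sorted[2] = SL$spaghetti
  sorted[3] = aghettiSL$sp
  sorted[4] = ettiSL$spagh
  sorted[5] = ghettiSL$spa
  sorted[6] = hettiSL$spag
  sorted[7] = iSL$spaghett
  sorted[8] = paghettiSL$s
  sorted[9] = spaghettiSL$
  sorted[10] = tiSL$spaghet
  sorted[11] = ttiSL$spaghe
sorted[2] = SL$spaghetti

Answer: SL$spaghetti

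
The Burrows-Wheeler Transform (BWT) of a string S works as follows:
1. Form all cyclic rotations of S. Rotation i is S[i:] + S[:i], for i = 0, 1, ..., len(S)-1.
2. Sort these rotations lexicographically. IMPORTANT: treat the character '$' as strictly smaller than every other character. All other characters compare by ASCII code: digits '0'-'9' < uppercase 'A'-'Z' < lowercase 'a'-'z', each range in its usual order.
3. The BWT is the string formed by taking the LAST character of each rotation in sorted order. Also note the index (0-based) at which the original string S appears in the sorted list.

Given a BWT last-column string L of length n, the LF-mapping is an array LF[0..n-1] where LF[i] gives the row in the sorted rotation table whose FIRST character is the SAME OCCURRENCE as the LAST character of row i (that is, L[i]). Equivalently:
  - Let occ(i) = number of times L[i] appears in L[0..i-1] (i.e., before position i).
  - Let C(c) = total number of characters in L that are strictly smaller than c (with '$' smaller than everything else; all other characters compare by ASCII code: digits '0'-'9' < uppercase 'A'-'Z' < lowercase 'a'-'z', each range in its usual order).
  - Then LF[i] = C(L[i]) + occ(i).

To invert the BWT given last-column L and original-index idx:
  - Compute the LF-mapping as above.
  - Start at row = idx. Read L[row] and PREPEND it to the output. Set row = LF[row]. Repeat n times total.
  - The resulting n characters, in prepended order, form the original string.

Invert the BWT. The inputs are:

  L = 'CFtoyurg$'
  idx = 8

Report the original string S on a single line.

Answer: yogurtFC$

Derivation:
LF mapping: 1 2 6 4 8 7 5 3 0
Walk LF starting at row 8, prepending L[row]:
  step 1: row=8, L[8]='$', prepend. Next row=LF[8]=0
  step 2: row=0, L[0]='C', prepend. Next row=LF[0]=1
  step 3: row=1, L[1]='F', prepend. Next row=LF[1]=2
  step 4: row=2, L[2]='t', prepend. Next row=LF[2]=6
  step 5: row=6, L[6]='r', prepend. Next row=LF[6]=5
  step 6: row=5, L[5]='u', prepend. Next row=LF[5]=7
  step 7: row=7, L[7]='g', prepend. Next row=LF[7]=3
  step 8: row=3, L[3]='o', prepend. Next row=LF[3]=4
  step 9: row=4, L[4]='y', prepend. Next row=LF[4]=8
Reversed output: yogurtFC$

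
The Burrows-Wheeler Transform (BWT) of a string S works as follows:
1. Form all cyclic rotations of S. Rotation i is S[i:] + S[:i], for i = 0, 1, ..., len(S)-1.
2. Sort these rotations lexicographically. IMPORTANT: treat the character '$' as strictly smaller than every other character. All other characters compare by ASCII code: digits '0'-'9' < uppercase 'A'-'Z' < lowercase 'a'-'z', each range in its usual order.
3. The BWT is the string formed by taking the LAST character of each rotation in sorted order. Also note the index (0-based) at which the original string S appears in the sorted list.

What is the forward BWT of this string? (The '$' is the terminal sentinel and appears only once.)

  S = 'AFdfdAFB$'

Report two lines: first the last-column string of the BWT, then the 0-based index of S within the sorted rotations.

Answer: Bd$FAAfFd
2

Derivation:
All 9 rotations (rotation i = S[i:]+S[:i]):
  rot[0] = AFdfdAFB$
  rot[1] = FdfdAFB$A
  rot[2] = dfdAFB$AF
  rot[3] = fdAFB$AFd
  rot[4] = dAFB$AFdf
  rot[5] = AFB$AFdfd
  rot[6] = FB$AFdfdA
  rot[7] = B$AFdfdAF
  rot[8] = $AFdfdAFB
Sorted (with $ < everything):
  sorted[0] = $AFdfdAFB  (last char: 'B')
  sorted[1] = AFB$AFdfd  (last char: 'd')
  sorted[2] = AFdfdAFB$  (last char: '$')
  sorted[3] = B$AFdfdAF  (last char: 'F')
  sorted[4] = FB$AFdfdA  (last char: 'A')
  sorted[5] = FdfdAFB$A  (last char: 'A')
  sorted[6] = dAFB$AFdf  (last char: 'f')
  sorted[7] = dfdAFB$AF  (last char: 'F')
  sorted[8] = fdAFB$AFd  (last char: 'd')
Last column: Bd$FAAfFd
Original string S is at sorted index 2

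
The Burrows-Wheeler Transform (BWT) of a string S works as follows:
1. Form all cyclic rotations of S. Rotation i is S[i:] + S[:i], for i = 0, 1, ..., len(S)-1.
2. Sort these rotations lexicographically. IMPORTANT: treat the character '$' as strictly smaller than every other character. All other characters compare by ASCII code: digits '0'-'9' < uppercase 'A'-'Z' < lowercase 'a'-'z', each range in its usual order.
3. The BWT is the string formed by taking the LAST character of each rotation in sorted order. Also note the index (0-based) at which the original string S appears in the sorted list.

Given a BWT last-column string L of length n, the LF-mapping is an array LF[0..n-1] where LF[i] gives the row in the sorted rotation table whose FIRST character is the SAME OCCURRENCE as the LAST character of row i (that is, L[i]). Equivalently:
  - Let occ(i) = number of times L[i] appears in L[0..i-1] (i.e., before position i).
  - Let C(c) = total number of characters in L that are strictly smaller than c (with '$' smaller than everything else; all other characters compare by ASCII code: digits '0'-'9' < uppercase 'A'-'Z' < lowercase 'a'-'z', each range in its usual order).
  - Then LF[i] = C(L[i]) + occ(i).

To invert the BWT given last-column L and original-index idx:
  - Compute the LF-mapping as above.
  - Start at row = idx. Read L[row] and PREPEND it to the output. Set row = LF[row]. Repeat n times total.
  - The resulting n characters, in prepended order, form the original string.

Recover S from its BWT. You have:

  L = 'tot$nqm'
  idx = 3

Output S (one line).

LF mapping: 5 3 6 0 2 4 1
Walk LF starting at row 3, prepending L[row]:
  step 1: row=3, L[3]='$', prepend. Next row=LF[3]=0
  step 2: row=0, L[0]='t', prepend. Next row=LF[0]=5
  step 3: row=5, L[5]='q', prepend. Next row=LF[5]=4
  step 4: row=4, L[4]='n', prepend. Next row=LF[4]=2
  step 5: row=2, L[2]='t', prepend. Next row=LF[2]=6
  step 6: row=6, L[6]='m', prepend. Next row=LF[6]=1
  step 7: row=1, L[1]='o', prepend. Next row=LF[1]=3
Reversed output: omtnqt$

Answer: omtnqt$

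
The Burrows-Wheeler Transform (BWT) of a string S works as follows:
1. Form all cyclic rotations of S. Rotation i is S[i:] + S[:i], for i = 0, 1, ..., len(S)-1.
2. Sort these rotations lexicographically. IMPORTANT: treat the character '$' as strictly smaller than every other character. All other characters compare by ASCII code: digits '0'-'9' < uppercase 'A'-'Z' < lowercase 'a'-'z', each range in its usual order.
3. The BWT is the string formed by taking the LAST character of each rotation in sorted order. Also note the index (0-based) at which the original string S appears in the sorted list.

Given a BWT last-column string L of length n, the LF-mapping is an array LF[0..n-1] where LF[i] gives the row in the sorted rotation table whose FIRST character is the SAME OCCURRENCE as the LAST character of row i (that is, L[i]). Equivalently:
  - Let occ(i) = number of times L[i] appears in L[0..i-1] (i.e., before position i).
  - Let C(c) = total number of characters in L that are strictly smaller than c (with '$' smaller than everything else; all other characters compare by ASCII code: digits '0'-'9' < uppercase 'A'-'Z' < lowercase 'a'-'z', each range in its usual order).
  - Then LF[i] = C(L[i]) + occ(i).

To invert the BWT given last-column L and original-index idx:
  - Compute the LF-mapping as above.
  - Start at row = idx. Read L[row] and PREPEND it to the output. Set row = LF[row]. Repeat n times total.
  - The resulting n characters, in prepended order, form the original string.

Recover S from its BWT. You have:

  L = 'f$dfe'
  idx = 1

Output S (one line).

LF mapping: 3 0 1 4 2
Walk LF starting at row 1, prepending L[row]:
  step 1: row=1, L[1]='$', prepend. Next row=LF[1]=0
  step 2: row=0, L[0]='f', prepend. Next row=LF[0]=3
  step 3: row=3, L[3]='f', prepend. Next row=LF[3]=4
  step 4: row=4, L[4]='e', prepend. Next row=LF[4]=2
  step 5: row=2, L[2]='d', prepend. Next row=LF[2]=1
Reversed output: deff$

Answer: deff$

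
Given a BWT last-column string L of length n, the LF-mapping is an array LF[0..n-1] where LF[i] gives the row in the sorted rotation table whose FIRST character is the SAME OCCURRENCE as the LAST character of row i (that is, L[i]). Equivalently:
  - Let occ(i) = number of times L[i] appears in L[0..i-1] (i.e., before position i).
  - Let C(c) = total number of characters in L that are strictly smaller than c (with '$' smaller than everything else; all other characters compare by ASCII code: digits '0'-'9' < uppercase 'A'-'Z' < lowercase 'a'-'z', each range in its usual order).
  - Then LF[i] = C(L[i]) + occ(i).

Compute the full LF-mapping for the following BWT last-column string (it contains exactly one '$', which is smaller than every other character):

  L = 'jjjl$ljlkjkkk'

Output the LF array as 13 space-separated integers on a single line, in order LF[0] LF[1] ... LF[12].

Answer: 1 2 3 10 0 11 4 12 6 5 7 8 9

Derivation:
Char counts: '$':1, 'j':5, 'k':4, 'l':3
C (first-col start): C('$')=0, C('j')=1, C('k')=6, C('l')=10
L[0]='j': occ=0, LF[0]=C('j')+0=1+0=1
L[1]='j': occ=1, LF[1]=C('j')+1=1+1=2
L[2]='j': occ=2, LF[2]=C('j')+2=1+2=3
L[3]='l': occ=0, LF[3]=C('l')+0=10+0=10
L[4]='$': occ=0, LF[4]=C('$')+0=0+0=0
L[5]='l': occ=1, LF[5]=C('l')+1=10+1=11
L[6]='j': occ=3, LF[6]=C('j')+3=1+3=4
L[7]='l': occ=2, LF[7]=C('l')+2=10+2=12
L[8]='k': occ=0, LF[8]=C('k')+0=6+0=6
L[9]='j': occ=4, LF[9]=C('j')+4=1+4=5
L[10]='k': occ=1, LF[10]=C('k')+1=6+1=7
L[11]='k': occ=2, LF[11]=C('k')+2=6+2=8
L[12]='k': occ=3, LF[12]=C('k')+3=6+3=9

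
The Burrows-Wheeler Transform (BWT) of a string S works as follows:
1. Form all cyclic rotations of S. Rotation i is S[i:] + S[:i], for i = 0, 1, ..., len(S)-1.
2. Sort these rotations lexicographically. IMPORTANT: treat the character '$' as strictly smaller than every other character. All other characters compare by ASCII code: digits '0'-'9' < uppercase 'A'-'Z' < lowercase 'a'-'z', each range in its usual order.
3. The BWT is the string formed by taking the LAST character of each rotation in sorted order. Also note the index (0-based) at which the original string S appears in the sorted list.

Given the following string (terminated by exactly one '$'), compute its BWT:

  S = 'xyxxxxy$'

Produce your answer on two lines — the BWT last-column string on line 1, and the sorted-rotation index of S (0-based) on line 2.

All 8 rotations (rotation i = S[i:]+S[:i]):
  rot[0] = xyxxxxy$
  rot[1] = yxxxxy$x
  rot[2] = xxxxy$xy
  rot[3] = xxxy$xyx
  rot[4] = xxy$xyxx
  rot[5] = xy$xyxxx
  rot[6] = y$xyxxxx
  rot[7] = $xyxxxxy
Sorted (with $ < everything):
  sorted[0] = $xyxxxxy  (last char: 'y')
  sorted[1] = xxxxy$xy  (last char: 'y')
  sorted[2] = xxxy$xyx  (last char: 'x')
  sorted[3] = xxy$xyxx  (last char: 'x')
  sorted[4] = xy$xyxxx  (last char: 'x')
  sorted[5] = xyxxxxy$  (last char: '$')
  sorted[6] = y$xyxxxx  (last char: 'x')
  sorted[7] = yxxxxy$x  (last char: 'x')
Last column: yyxxx$xx
Original string S is at sorted index 5

Answer: yyxxx$xx
5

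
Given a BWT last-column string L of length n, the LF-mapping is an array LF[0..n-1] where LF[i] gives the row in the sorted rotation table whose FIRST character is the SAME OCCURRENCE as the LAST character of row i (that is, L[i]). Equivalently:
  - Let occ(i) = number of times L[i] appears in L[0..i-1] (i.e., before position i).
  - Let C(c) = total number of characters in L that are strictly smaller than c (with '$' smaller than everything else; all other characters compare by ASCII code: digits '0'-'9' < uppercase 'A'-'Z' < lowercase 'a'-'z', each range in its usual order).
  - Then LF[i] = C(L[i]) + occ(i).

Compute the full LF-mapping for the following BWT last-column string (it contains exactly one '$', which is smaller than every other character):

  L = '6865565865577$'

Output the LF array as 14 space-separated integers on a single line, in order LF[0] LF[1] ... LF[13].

Char counts: '$':1, '5':5, '6':4, '7':2, '8':2
C (first-col start): C('$')=0, C('5')=1, C('6')=6, C('7')=10, C('8')=12
L[0]='6': occ=0, LF[0]=C('6')+0=6+0=6
L[1]='8': occ=0, LF[1]=C('8')+0=12+0=12
L[2]='6': occ=1, LF[2]=C('6')+1=6+1=7
L[3]='5': occ=0, LF[3]=C('5')+0=1+0=1
L[4]='5': occ=1, LF[4]=C('5')+1=1+1=2
L[5]='6': occ=2, LF[5]=C('6')+2=6+2=8
L[6]='5': occ=2, LF[6]=C('5')+2=1+2=3
L[7]='8': occ=1, LF[7]=C('8')+1=12+1=13
L[8]='6': occ=3, LF[8]=C('6')+3=6+3=9
L[9]='5': occ=3, LF[9]=C('5')+3=1+3=4
L[10]='5': occ=4, LF[10]=C('5')+4=1+4=5
L[11]='7': occ=0, LF[11]=C('7')+0=10+0=10
L[12]='7': occ=1, LF[12]=C('7')+1=10+1=11
L[13]='$': occ=0, LF[13]=C('$')+0=0+0=0

Answer: 6 12 7 1 2 8 3 13 9 4 5 10 11 0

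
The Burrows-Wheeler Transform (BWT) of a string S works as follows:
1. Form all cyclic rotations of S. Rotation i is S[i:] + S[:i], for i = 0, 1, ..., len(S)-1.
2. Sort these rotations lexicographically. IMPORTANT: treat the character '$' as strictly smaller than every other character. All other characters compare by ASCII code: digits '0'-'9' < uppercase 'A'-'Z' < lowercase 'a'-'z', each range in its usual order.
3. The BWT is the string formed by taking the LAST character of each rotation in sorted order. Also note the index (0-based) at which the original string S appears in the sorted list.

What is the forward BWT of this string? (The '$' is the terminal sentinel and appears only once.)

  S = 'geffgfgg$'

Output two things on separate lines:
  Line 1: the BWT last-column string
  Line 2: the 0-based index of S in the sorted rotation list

All 9 rotations (rotation i = S[i:]+S[:i]):
  rot[0] = geffgfgg$
  rot[1] = effgfgg$g
  rot[2] = ffgfgg$ge
  rot[3] = fgfgg$gef
  rot[4] = gfgg$geff
  rot[5] = fgg$geffg
  rot[6] = gg$geffgf
  rot[7] = g$geffgfg
  rot[8] = $geffgfgg
Sorted (with $ < everything):
  sorted[0] = $geffgfgg  (last char: 'g')
  sorted[1] = effgfgg$g  (last char: 'g')
  sorted[2] = ffgfgg$ge  (last char: 'e')
  sorted[3] = fgfgg$gef  (last char: 'f')
  sorted[4] = fgg$geffg  (last char: 'g')
  sorted[5] = g$geffgfg  (last char: 'g')
  sorted[6] = geffgfgg$  (last char: '$')
  sorted[7] = gfgg$geff  (last char: 'f')
  sorted[8] = gg$geffgf  (last char: 'f')
Last column: ggefgg$ff
Original string S is at sorted index 6

Answer: ggefgg$ff
6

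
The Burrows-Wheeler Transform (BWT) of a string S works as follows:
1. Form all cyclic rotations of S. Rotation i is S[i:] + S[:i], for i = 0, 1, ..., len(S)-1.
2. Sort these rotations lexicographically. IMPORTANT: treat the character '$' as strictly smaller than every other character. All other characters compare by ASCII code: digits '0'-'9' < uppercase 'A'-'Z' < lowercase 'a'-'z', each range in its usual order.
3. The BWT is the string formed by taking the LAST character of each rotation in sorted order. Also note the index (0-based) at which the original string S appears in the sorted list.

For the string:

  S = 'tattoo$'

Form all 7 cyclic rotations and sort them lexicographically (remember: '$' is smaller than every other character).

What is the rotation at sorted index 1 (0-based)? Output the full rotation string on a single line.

Answer: attoo$t

Derivation:
All 7 rotations (rotation i = S[i:]+S[:i]):
  rot[0] = tattoo$
  rot[1] = attoo$t
  rot[2] = ttoo$ta
  rot[3] = too$tat
  rot[4] = oo$tatt
  rot[5] = o$tatto
  rot[6] = $tattoo
Sorted (with $ < everything):
  sorted[0] = $tattoo
  sorted[1] = attoo$t
  sorted[2] = o$tatto
  sorted[3] = oo$tatt
  sorted[4] = tattoo$
  sorted[5] = too$tat
  sorted[6] = ttoo$ta
sorted[1] = attoo$t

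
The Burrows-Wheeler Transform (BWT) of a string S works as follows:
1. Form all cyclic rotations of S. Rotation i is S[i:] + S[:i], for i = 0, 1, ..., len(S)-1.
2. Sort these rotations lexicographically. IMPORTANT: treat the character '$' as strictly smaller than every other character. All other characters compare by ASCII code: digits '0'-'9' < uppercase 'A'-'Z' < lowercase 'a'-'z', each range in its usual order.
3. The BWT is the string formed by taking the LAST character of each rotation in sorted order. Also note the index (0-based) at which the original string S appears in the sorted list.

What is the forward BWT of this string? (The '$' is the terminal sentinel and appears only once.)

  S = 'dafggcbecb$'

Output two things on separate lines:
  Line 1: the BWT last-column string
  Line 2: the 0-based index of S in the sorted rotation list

All 11 rotations (rotation i = S[i:]+S[:i]):
  rot[0] = dafggcbecb$
  rot[1] = afggcbecb$d
  rot[2] = fggcbecb$da
  rot[3] = ggcbecb$daf
  rot[4] = gcbecb$dafg
  rot[5] = cbecb$dafgg
  rot[6] = becb$dafggc
  rot[7] = ecb$dafggcb
  rot[8] = cb$dafggcbe
  rot[9] = b$dafggcbec
  rot[10] = $dafggcbecb
Sorted (with $ < everything):
  sorted[0] = $dafggcbecb  (last char: 'b')
  sorted[1] = afggcbecb$d  (last char: 'd')
  sorted[2] = b$dafggcbec  (last char: 'c')
  sorted[3] = becb$dafggc  (last char: 'c')
  sorted[4] = cb$dafggcbe  (last char: 'e')
  sorted[5] = cbecb$dafgg  (last char: 'g')
  sorted[6] = dafggcbecb$  (last char: '$')
  sorted[7] = ecb$dafggcb  (last char: 'b')
  sorted[8] = fggcbecb$da  (last char: 'a')
  sorted[9] = gcbecb$dafg  (last char: 'g')
  sorted[10] = ggcbecb$daf  (last char: 'f')
Last column: bdcceg$bagf
Original string S is at sorted index 6

Answer: bdcceg$bagf
6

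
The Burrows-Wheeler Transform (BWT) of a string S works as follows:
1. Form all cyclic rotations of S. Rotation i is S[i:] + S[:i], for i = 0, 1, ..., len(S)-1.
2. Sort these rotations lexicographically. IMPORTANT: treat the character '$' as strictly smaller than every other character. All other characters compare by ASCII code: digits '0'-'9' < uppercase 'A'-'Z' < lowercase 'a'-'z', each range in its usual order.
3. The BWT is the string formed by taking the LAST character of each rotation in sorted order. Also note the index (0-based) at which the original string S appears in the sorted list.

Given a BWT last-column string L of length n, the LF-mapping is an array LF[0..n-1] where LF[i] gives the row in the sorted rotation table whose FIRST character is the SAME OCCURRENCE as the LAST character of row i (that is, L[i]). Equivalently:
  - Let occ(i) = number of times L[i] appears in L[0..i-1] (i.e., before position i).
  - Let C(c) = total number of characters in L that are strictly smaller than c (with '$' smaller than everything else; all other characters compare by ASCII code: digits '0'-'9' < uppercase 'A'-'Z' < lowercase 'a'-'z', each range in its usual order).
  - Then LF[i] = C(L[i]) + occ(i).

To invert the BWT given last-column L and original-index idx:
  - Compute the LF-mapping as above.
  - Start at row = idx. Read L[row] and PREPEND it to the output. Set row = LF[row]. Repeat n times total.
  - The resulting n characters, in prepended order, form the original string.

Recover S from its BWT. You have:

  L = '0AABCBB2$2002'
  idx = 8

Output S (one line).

LF mapping: 1 7 8 9 12 10 11 4 0 5 2 3 6
Walk LF starting at row 8, prepending L[row]:
  step 1: row=8, L[8]='$', prepend. Next row=LF[8]=0
  step 2: row=0, L[0]='0', prepend. Next row=LF[0]=1
  step 3: row=1, L[1]='A', prepend. Next row=LF[1]=7
  step 4: row=7, L[7]='2', prepend. Next row=LF[7]=4
  step 5: row=4, L[4]='C', prepend. Next row=LF[4]=12
  step 6: row=12, L[12]='2', prepend. Next row=LF[12]=6
  step 7: row=6, L[6]='B', prepend. Next row=LF[6]=11
  step 8: row=11, L[11]='0', prepend. Next row=LF[11]=3
  step 9: row=3, L[3]='B', prepend. Next row=LF[3]=9
  step 10: row=9, L[9]='2', prepend. Next row=LF[9]=5
  step 11: row=5, L[5]='B', prepend. Next row=LF[5]=10
  step 12: row=10, L[10]='0', prepend. Next row=LF[10]=2
  step 13: row=2, L[2]='A', prepend. Next row=LF[2]=8
Reversed output: A0B2B0B2C2A0$

Answer: A0B2B0B2C2A0$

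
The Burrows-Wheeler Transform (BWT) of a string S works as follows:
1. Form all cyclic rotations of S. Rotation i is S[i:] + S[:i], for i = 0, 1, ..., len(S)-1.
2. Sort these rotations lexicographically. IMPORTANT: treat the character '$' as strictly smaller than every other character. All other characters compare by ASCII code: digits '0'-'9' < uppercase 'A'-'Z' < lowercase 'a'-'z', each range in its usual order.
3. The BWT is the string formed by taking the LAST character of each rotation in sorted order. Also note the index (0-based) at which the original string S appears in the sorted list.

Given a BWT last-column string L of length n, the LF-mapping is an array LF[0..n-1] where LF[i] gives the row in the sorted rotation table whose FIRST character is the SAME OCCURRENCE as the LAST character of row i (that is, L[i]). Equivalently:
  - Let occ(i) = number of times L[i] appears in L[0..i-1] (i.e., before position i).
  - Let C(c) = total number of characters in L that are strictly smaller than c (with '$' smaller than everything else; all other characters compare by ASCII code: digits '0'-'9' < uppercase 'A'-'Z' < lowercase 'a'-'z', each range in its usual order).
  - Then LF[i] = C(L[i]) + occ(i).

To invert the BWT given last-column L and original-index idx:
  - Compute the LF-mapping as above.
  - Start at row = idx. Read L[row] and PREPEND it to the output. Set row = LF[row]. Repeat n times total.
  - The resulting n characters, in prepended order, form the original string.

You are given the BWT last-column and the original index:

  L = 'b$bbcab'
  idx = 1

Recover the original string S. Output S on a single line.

LF mapping: 2 0 3 4 6 1 5
Walk LF starting at row 1, prepending L[row]:
  step 1: row=1, L[1]='$', prepend. Next row=LF[1]=0
  step 2: row=0, L[0]='b', prepend. Next row=LF[0]=2
  step 3: row=2, L[2]='b', prepend. Next row=LF[2]=3
  step 4: row=3, L[3]='b', prepend. Next row=LF[3]=4
  step 5: row=4, L[4]='c', prepend. Next row=LF[4]=6
  step 6: row=6, L[6]='b', prepend. Next row=LF[6]=5
  step 7: row=5, L[5]='a', prepend. Next row=LF[5]=1
Reversed output: abcbbb$

Answer: abcbbb$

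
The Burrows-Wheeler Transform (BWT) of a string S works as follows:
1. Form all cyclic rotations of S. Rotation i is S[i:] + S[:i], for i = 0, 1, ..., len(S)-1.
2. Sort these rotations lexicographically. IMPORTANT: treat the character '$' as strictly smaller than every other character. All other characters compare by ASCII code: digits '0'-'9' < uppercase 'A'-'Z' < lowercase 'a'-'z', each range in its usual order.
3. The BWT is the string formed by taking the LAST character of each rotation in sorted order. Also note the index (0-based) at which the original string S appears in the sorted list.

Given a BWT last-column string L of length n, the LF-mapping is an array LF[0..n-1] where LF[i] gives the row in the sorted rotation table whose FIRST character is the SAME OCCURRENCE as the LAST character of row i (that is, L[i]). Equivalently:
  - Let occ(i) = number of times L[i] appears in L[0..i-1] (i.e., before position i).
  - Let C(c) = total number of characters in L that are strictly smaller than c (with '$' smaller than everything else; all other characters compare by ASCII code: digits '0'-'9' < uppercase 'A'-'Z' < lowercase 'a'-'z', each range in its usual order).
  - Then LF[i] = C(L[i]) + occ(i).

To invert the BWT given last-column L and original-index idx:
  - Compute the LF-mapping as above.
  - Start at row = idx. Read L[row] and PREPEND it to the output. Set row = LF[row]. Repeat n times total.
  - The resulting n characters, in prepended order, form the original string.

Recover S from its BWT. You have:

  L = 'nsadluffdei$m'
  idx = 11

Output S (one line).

LF mapping: 10 11 1 2 8 12 5 6 3 4 7 0 9
Walk LF starting at row 11, prepending L[row]:
  step 1: row=11, L[11]='$', prepend. Next row=LF[11]=0
  step 2: row=0, L[0]='n', prepend. Next row=LF[0]=10
  step 3: row=10, L[10]='i', prepend. Next row=LF[10]=7
  step 4: row=7, L[7]='f', prepend. Next row=LF[7]=6
  step 5: row=6, L[6]='f', prepend. Next row=LF[6]=5
  step 6: row=5, L[5]='u', prepend. Next row=LF[5]=12
  step 7: row=12, L[12]='m', prepend. Next row=LF[12]=9
  step 8: row=9, L[9]='e', prepend. Next row=LF[9]=4
  step 9: row=4, L[4]='l', prepend. Next row=LF[4]=8
  step 10: row=8, L[8]='d', prepend. Next row=LF[8]=3
  step 11: row=3, L[3]='d', prepend. Next row=LF[3]=2
  step 12: row=2, L[2]='a', prepend. Next row=LF[2]=1
  step 13: row=1, L[1]='s', prepend. Next row=LF[1]=11
Reversed output: saddlemuffin$

Answer: saddlemuffin$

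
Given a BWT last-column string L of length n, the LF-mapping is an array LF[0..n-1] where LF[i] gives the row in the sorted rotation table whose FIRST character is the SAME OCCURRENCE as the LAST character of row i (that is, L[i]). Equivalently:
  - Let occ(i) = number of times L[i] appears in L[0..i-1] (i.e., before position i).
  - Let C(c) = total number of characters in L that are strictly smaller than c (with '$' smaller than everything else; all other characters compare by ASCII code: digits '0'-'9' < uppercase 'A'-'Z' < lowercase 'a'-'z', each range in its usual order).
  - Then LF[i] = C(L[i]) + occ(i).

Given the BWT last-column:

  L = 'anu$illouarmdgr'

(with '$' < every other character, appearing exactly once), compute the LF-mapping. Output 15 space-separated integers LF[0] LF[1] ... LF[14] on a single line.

Answer: 1 9 13 0 5 6 7 10 14 2 11 8 3 4 12

Derivation:
Char counts: '$':1, 'a':2, 'd':1, 'g':1, 'i':1, 'l':2, 'm':1, 'n':1, 'o':1, 'r':2, 'u':2
C (first-col start): C('$')=0, C('a')=1, C('d')=3, C('g')=4, C('i')=5, C('l')=6, C('m')=8, C('n')=9, C('o')=10, C('r')=11, C('u')=13
L[0]='a': occ=0, LF[0]=C('a')+0=1+0=1
L[1]='n': occ=0, LF[1]=C('n')+0=9+0=9
L[2]='u': occ=0, LF[2]=C('u')+0=13+0=13
L[3]='$': occ=0, LF[3]=C('$')+0=0+0=0
L[4]='i': occ=0, LF[4]=C('i')+0=5+0=5
L[5]='l': occ=0, LF[5]=C('l')+0=6+0=6
L[6]='l': occ=1, LF[6]=C('l')+1=6+1=7
L[7]='o': occ=0, LF[7]=C('o')+0=10+0=10
L[8]='u': occ=1, LF[8]=C('u')+1=13+1=14
L[9]='a': occ=1, LF[9]=C('a')+1=1+1=2
L[10]='r': occ=0, LF[10]=C('r')+0=11+0=11
L[11]='m': occ=0, LF[11]=C('m')+0=8+0=8
L[12]='d': occ=0, LF[12]=C('d')+0=3+0=3
L[13]='g': occ=0, LF[13]=C('g')+0=4+0=4
L[14]='r': occ=1, LF[14]=C('r')+1=11+1=12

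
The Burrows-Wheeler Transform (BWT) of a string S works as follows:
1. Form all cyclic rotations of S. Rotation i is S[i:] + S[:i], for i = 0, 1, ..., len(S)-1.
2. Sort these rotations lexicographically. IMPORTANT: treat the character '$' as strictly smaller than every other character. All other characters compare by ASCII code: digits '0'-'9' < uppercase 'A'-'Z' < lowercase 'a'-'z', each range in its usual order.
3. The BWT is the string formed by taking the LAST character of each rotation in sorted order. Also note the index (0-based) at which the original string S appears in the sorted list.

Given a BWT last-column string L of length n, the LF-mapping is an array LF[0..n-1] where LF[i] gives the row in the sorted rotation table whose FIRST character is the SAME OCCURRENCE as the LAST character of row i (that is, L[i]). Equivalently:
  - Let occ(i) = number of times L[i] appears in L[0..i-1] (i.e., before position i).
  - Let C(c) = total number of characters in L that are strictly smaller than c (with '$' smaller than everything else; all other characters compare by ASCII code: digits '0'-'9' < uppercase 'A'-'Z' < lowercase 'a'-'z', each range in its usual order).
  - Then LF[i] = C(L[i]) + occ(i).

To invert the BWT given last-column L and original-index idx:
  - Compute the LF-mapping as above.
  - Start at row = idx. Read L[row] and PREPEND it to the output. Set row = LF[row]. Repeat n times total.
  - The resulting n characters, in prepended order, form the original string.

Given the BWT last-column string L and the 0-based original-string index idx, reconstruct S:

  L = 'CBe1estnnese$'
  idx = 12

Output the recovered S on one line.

Answer: tennesseeB1C$

Derivation:
LF mapping: 3 2 4 1 5 10 12 8 9 6 11 7 0
Walk LF starting at row 12, prepending L[row]:
  step 1: row=12, L[12]='$', prepend. Next row=LF[12]=0
  step 2: row=0, L[0]='C', prepend. Next row=LF[0]=3
  step 3: row=3, L[3]='1', prepend. Next row=LF[3]=1
  step 4: row=1, L[1]='B', prepend. Next row=LF[1]=2
  step 5: row=2, L[2]='e', prepend. Next row=LF[2]=4
  step 6: row=4, L[4]='e', prepend. Next row=LF[4]=5
  step 7: row=5, L[5]='s', prepend. Next row=LF[5]=10
  step 8: row=10, L[10]='s', prepend. Next row=LF[10]=11
  step 9: row=11, L[11]='e', prepend. Next row=LF[11]=7
  step 10: row=7, L[7]='n', prepend. Next row=LF[7]=8
  step 11: row=8, L[8]='n', prepend. Next row=LF[8]=9
  step 12: row=9, L[9]='e', prepend. Next row=LF[9]=6
  step 13: row=6, L[6]='t', prepend. Next row=LF[6]=12
Reversed output: tennesseeB1C$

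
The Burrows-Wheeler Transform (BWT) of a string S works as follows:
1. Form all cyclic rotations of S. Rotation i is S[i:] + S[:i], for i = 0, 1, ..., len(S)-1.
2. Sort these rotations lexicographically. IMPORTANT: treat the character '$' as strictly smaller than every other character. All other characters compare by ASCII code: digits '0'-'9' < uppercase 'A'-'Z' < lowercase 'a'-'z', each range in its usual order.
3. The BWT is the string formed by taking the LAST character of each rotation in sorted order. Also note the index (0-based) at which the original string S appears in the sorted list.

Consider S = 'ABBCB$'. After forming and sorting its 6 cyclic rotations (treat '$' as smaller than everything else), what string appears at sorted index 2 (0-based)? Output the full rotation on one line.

All 6 rotations (rotation i = S[i:]+S[:i]):
  rot[0] = ABBCB$
  rot[1] = BBCB$A
  rot[2] = BCB$AB
  rot[3] = CB$ABB
  rot[4] = B$ABBC
  rot[5] = $ABBCB
Sorted (with $ < everything):
  sorted[0] = $ABBCB
  sorted[1] = ABBCB$
  sorted[2] = B$ABBC
  sorted[3] = BBCB$A
  sorted[4] = BCB$AB
  sorted[5] = CB$ABB
sorted[2] = B$ABBC

Answer: B$ABBC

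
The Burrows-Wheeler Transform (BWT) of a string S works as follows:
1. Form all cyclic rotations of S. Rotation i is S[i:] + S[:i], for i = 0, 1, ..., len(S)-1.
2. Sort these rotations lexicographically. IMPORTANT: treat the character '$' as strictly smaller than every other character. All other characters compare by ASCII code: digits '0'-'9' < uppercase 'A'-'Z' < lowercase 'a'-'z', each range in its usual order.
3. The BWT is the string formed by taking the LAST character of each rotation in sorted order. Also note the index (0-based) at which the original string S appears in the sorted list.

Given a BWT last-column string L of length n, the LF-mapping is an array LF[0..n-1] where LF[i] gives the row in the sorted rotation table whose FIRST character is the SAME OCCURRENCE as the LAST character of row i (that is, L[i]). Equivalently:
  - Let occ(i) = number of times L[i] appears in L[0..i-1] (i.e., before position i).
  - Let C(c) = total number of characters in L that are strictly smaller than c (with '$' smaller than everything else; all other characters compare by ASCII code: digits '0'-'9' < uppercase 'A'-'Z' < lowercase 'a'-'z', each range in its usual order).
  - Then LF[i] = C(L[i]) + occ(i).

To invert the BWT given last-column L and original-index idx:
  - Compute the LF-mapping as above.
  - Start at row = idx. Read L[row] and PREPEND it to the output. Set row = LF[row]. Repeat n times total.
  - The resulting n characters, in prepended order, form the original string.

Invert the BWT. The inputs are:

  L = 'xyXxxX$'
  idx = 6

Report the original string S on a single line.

Answer: yXXxxx$

Derivation:
LF mapping: 3 6 1 4 5 2 0
Walk LF starting at row 6, prepending L[row]:
  step 1: row=6, L[6]='$', prepend. Next row=LF[6]=0
  step 2: row=0, L[0]='x', prepend. Next row=LF[0]=3
  step 3: row=3, L[3]='x', prepend. Next row=LF[3]=4
  step 4: row=4, L[4]='x', prepend. Next row=LF[4]=5
  step 5: row=5, L[5]='X', prepend. Next row=LF[5]=2
  step 6: row=2, L[2]='X', prepend. Next row=LF[2]=1
  step 7: row=1, L[1]='y', prepend. Next row=LF[1]=6
Reversed output: yXXxxx$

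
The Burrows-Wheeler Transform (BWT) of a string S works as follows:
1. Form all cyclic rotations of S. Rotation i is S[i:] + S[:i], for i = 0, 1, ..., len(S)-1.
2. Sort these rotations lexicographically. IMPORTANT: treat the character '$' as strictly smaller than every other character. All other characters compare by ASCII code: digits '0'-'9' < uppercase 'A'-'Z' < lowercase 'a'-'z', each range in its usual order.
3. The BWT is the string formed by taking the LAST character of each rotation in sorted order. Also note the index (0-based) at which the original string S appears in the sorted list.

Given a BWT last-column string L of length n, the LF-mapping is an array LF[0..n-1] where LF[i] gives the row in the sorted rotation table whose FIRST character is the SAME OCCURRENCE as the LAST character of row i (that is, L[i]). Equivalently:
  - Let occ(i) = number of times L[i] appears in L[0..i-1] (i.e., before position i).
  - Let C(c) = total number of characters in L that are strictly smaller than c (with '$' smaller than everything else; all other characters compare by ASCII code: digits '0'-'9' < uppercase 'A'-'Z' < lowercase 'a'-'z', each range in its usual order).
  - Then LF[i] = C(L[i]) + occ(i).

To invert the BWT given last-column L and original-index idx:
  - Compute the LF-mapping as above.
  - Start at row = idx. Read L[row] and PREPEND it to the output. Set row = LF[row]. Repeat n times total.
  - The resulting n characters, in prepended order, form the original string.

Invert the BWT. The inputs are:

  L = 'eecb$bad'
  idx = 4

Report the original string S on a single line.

LF mapping: 6 7 4 2 0 3 1 5
Walk LF starting at row 4, prepending L[row]:
  step 1: row=4, L[4]='$', prepend. Next row=LF[4]=0
  step 2: row=0, L[0]='e', prepend. Next row=LF[0]=6
  step 3: row=6, L[6]='a', prepend. Next row=LF[6]=1
  step 4: row=1, L[1]='e', prepend. Next row=LF[1]=7
  step 5: row=7, L[7]='d', prepend. Next row=LF[7]=5
  step 6: row=5, L[5]='b', prepend. Next row=LF[5]=3
  step 7: row=3, L[3]='b', prepend. Next row=LF[3]=2
  step 8: row=2, L[2]='c', prepend. Next row=LF[2]=4
Reversed output: cbbdeae$

Answer: cbbdeae$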